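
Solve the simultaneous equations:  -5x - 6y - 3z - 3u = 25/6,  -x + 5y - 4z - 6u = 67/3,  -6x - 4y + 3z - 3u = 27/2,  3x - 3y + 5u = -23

Row-reduce the augmented matrix:
R1 ← R1 / (-5).
R2 ← R2 + 1·R1.
R3 ← R3 + 6·R1.
R4 ← R4 − 3·R1.
R2 ← R2 / (31/5).
R1 ← R1 − 6/5·R2.
R3 ← R3 − 16/5·R2.
R4 ← R4 + 33/5·R2.
R3 ← R3 / (259/31).
R1 ← R1 − 39/31·R3.
R2 ← R2 + 17/31·R3.
R4 ← R4 + 168/31·R3.
R4 ← R4 / (-13/37).
R1 ← R1 − 42/37·R4.
R2 ← R2 + 24/37·R4.
R3 ← R3 − 15/37·R4.
Reading off the reduced rows gives x = -7/3, y = 2, z = 1/2, u = -2.

x = -7/3, y = 2, z = 1/2, u = -2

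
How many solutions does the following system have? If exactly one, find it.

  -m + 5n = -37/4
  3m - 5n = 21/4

m = -2, n = -9/4

From equation 1: m = 37/4 + 5·n.
Substitute into equation 2 and solve: n = -9/4.
Then m = -2.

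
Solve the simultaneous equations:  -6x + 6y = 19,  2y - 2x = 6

no solution

Row-reduce:
R1 ← R1 / (-6).
R2 ← R2 + 2·R1.
Row 2 reduces to 0 = -1/3, a contradiction. The system is inconsistent.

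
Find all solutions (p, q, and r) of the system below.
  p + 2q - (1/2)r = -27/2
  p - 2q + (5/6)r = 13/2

infinitely many solutions

Row-reduce:
R2 ← R2 − 1·R1.
R2 ← R2 / (-4).
R1 ← R1 − 2·R2.
Rank is 2 with 3 unknowns, leaving r free.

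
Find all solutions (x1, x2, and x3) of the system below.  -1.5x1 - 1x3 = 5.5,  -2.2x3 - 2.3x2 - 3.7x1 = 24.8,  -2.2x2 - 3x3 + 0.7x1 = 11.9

Row-reduce the augmented matrix:
R1 ← R1 / (-3/2).
R2 ← R2 + 37/10·R1.
R3 ← R3 − 7/10·R1.
R2 ← R2 / (-23/10).
R3 ← R3 + 11/5·R2.
R3 ← R3 / (-428/115).
R1 ← R1 − 2/3·R3.
R2 ← R2 + 8/69·R3.
Reading off the reduced rows gives x1 = -3, x2 = -5, x3 = -1.

x1 = -3, x2 = -5, x3 = -1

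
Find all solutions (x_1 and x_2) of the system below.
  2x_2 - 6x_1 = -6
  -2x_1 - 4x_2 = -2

x_1 = 1, x_2 = 0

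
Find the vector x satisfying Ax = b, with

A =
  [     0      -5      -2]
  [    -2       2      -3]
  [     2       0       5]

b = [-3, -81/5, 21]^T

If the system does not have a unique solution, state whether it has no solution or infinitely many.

Row-reduce the augmented matrix:
Swap R1 and R2.
R1 ← R1 / (-2).
R3 ← R3 − 2·R1.
R2 ← R2 / (-5).
R1 ← R1 + 1·R2.
R3 ← R3 − 2·R2.
R3 ← R3 / (6/5).
R1 ← R1 − 19/10·R3.
R2 ← R2 − 2/5·R3.
Reading off the reduced rows gives x_1 = 3, x_2 = -3/5, x_3 = 3.

x_1 = 3, x_2 = -3/5, x_3 = 3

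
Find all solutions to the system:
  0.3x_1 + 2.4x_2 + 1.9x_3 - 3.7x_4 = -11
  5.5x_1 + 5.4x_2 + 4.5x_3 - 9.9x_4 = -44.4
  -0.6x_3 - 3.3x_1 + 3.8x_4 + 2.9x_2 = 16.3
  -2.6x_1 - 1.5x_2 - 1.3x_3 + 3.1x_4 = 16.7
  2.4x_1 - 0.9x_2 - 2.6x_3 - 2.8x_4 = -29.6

x_1 = -3, x_2 = -2, x_3 = 5, x_4 = 4

Row-reduce the augmented matrix:
R1 ← R1 / (3/10).
R2 ← R2 − 11/2·R1.
R3 ← R3 + 33/10·R1.
R4 ← R4 + 13/5·R1.
R5 ← R5 − 12/5·R1.
R2 ← R2 / (-193/5).
R1 ← R1 − 8·R2.
R3 ← R3 − 293/10·R2.
R4 ← R4 − 193/10·R2.
R5 ← R5 + 201/10·R2.
R3 ← R3 / (-7889/2895).
R1 ← R1 − 9/193·R3.
R2 ← R2 − 455/579·R3.
R5 ← R5 + 3869/1930·R3.
Swap R4 and R5.
R4 ← R4 / (-338133/39445).
R1 ← R1 + 1620/7889·R4.
R2 ← R2 − 608/1127·R4.
R3 ← R3 + 20483/7889·R4.
R5 reduces to 0 = 0, so the extra equation is consistent.
Reading off the reduced rows gives x_1 = -3, x_2 = -2, x_3 = 5, x_4 = 4.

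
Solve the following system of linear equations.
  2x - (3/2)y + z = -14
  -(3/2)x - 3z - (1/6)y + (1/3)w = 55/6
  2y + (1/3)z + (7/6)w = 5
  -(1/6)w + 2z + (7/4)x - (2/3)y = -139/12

infinitely many solutions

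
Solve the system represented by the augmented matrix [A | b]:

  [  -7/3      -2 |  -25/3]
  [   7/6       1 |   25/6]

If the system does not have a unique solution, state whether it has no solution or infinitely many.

Row-reduce:
R1 ← R1 / (-7/3).
R2 ← R2 − 7/6·R1.
Rank is 1 with 2 unknowns, leaving x_2 free.

infinitely many solutions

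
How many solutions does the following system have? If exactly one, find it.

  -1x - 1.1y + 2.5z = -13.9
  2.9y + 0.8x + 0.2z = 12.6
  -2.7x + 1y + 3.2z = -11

x = 2, y = 4, z = -3

Row-reduce the augmented matrix:
R1 ← R1 / (-1).
R2 ← R2 − 4/5·R1.
R3 ← R3 + 27/10·R1.
R2 ← R2 / (101/50).
R1 ← R1 − 11/10·R2.
R3 ← R3 − 397/100·R2.
R3 ← R3 / (-3181/404).
R1 ← R1 + 747/202·R3.
R2 ← R2 − 110/101·R3.
Reading off the reduced rows gives x = 2, y = 4, z = -3.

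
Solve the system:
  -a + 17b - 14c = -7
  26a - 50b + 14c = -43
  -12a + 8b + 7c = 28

Row-reduce:
R1 ← R1 / (-1).
R2 ← R2 − 26·R1.
R3 ← R3 + 12·R1.
R2 ← R2 / (392).
R1 ← R1 + 17·R2.
R3 ← R3 + 196·R2.
Row 3 reduces to 0 = -1/2, a contradiction. The system is inconsistent.

no solution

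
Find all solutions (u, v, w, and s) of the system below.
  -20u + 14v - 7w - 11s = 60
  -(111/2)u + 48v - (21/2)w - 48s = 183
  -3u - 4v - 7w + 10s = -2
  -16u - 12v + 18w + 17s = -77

infinitely many solutions

Row-reduce:
R1 ← R1 / (-20).
R2 ← R2 + 111/2·R1.
R3 ← R3 + 3·R1.
R4 ← R4 + 16·R1.
R2 ← R2 / (183/20).
R1 ← R1 + 7/10·R2.
R3 ← R3 + 61/10·R2.
R4 ← R4 + 116/5·R2.
Swap R3 and R4.
R3 ← R3 / (2820/61).
R1 ← R1 − 63/61·R3.
R2 ← R2 − 119/122·R3.
Rank is 3 with 4 unknowns, leaving s free.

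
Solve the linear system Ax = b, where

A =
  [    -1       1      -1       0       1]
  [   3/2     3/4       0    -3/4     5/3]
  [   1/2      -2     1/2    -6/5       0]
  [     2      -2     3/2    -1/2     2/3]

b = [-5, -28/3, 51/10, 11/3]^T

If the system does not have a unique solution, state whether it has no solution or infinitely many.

infinitely many solutions

Row-reduce:
R1 ← R1 / (-1).
R2 ← R2 − 3/2·R1.
R3 ← R3 − 1/2·R1.
R4 ← R4 − 2·R1.
R2 ← R2 / (9/4).
R1 ← R1 + 1·R2.
R3 ← R3 + 3/2·R2.
R3 ← R3 / (-1).
R1 ← R1 − 1/3·R3.
R2 ← R2 + 2/3·R3.
R4 ← R4 + 1/2·R3.
R4 ← R4 / (7/20).
R1 ← R1 + 9/10·R4.
R2 ← R2 − 4/5·R4.
R3 ← R3 − 17/10·R4.
Rank is 4 with 5 unknowns, leaving x_5 free.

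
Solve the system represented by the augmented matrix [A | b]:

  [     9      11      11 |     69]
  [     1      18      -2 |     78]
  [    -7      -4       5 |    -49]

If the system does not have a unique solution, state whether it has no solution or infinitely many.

x_1 = 4, x_2 = 4, x_3 = -1

Row-reduce the augmented matrix:
R1 ← R1 / (9).
R2 ← R2 − 1·R1.
R3 ← R3 + 7·R1.
R2 ← R2 / (151/9).
R1 ← R1 − 11/9·R2.
R3 ← R3 − 41/9·R2.
R3 ← R3 / (2179/151).
R1 ← R1 − 220/151·R3.
R2 ← R2 + 29/151·R3.
Reading off the reduced rows gives x_1 = 4, x_2 = 4, x_3 = -1.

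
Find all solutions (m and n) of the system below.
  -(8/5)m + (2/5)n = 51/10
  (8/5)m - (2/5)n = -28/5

no solution

Row-reduce:
R1 ← R1 / (-8/5).
R2 ← R2 − 8/5·R1.
Row 2 reduces to 0 = -1/2, a contradiction. The system is inconsistent.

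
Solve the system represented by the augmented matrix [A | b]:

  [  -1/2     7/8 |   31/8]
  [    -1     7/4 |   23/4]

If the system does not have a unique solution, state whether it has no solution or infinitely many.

Row-reduce:
R1 ← R1 / (-1/2).
R2 ← R2 + 1·R1.
Row 2 reduces to 0 = -2, a contradiction. The system is inconsistent.

no solution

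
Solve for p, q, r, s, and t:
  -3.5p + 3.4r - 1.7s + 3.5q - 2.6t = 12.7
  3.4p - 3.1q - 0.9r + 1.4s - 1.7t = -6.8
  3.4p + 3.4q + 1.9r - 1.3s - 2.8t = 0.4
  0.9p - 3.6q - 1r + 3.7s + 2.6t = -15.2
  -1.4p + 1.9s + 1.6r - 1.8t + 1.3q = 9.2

Row-reduce the augmented matrix:
R1 ← R1 / (-7/2).
R2 ← R2 − 17/5·R1.
R3 ← R3 − 17/5·R1.
R4 ← R4 − 9/10·R1.
R5 ← R5 + 7/5·R1.
R2 ← R2 / (3/10).
R1 ← R1 + 1·R2.
R3 ← R3 − 34/5·R2.
R4 ← R4 + 27/10·R2.
R5 ← R5 + 1/10·R2.
R3 ← R3 / (-2069/42).
R1 ← R1 − 739/105·R3.
R2 ← R2 − 841/105·R3.
R4 ← R4 − 43/2·R3.
R5 ← R5 − 1093/1050·R3.
R4 ← R4 / (45501/20690).
R1 ← R1 − 2078/51725·R4.
R2 ← R2 + 20243/51725·R4.
R3 ← R3 + 577/10345·R4.
R5 ← R5 − 660593/258625·R4.
R5 ← R5 / (-1640431/392250).
R1 ← R1 + 18863/39225·R5.
R2 ← R2 − 47978/39225·R5.
R3 ← R3 + 13733/7845·R5.
R4 ← R4 − 2411/1569·R5.
Reading off the reduced rows gives p = -3, q = 3, r = -5, s = 1, t = -4.

p = -3, q = 3, r = -5, s = 1, t = -4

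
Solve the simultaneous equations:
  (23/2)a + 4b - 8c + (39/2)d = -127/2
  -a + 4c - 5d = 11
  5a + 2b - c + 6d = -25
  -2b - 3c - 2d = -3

Row-reduce:
R1 ← R1 / (23/2).
R2 ← R2 + 1·R1.
R3 ← R3 − 5·R1.
R2 ← R2 / (8/23).
R1 ← R1 − 8/23·R2.
R3 ← R3 − 6/23·R2.
R4 ← R4 + 2·R2.
Swap R3 and R4.
R3 ← R3 / (16).
R1 ← R1 + 4·R3.
R2 ← R2 − 19/2·R3.
Row 4 reduces to 0 = -3/2, a contradiction. The system is inconsistent.

no solution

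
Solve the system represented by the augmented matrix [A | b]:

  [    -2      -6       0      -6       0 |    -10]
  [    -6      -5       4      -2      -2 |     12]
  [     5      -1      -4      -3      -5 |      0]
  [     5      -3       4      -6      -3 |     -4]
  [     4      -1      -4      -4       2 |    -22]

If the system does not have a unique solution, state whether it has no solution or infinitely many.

infinitely many solutions

Row-reduce:
R1 ← R1 / (-2).
R2 ← R2 + 6·R1.
R3 ← R3 − 5·R1.
R4 ← R4 − 5·R1.
R5 ← R5 − 4·R1.
R2 ← R2 / (13).
R1 ← R1 − 3·R2.
R3 ← R3 + 16·R2.
R4 ← R4 + 18·R2.
R5 ← R5 + 13·R2.
R3 ← R3 / (12/13).
R1 ← R1 + 12/13·R3.
R2 ← R2 − 4/13·R3.
R4 ← R4 − 124/13·R3.
R4 ← R4 / (-49/3).
R1 ← R1 − 1·R4.
R2 ← R2 − 2/3·R4.
R3 ← R3 − 11/6·R4.
Rank is 4 with 5 unknowns, leaving x_5 free.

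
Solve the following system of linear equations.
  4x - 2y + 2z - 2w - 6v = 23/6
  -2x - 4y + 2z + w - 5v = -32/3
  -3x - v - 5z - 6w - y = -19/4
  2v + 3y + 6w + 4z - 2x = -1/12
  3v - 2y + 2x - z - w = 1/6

x = 5/3, y = 7/4, z = 0, w = -1/3, v = 0

Row-reduce the augmented matrix:
R1 ← R1 / (4).
R2 ← R2 + 2·R1.
R3 ← R3 + 3·R1.
R4 ← R4 + 2·R1.
R5 ← R5 − 2·R1.
R2 ← R2 / (-5).
R1 ← R1 + 1/2·R2.
R3 ← R3 + 5/2·R2.
R4 ← R4 − 2·R2.
R5 ← R5 + 1·R2.
R3 ← R3 / (-5).
R1 ← R1 − 1/5·R3.
R2 ← R2 + 3/5·R3.
R4 ← R4 − 31/5·R3.
R5 ← R5 + 13/5·R3.
R4 ← R4 / (-43/10).
R1 ← R1 + 4/5·R4.
R2 ← R2 − 9/10·R4.
R3 ← R3 − 3/2·R4.
R5 ← R5 − 39/10·R4.
R5 ← R5 / (124/43).
R1 ← R1 − 79/215·R5.
R2 ← R2 − 22/43·R5.
R3 ← R3 + 78/43·R5.
R4 ← R4 − 303/215·R5.
Reading off the reduced rows gives x = 5/3, y = 7/4, z = 0, w = -1/3, v = 0.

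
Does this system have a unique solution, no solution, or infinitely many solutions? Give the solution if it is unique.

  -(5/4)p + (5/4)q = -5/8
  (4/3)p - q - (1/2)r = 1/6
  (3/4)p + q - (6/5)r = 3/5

Row-reduce the augmented matrix:
R1 ← R1 / (-5/4).
R2 ← R2 − 4/3·R1.
R3 ← R3 − 3/4·R1.
R2 ← R2 / (1/3).
R1 ← R1 + 1·R2.
R3 ← R3 − 7/4·R2.
R3 ← R3 / (57/40).
R1 ← R1 + 3/2·R3.
R2 ← R2 + 3/2·R3.
Reading off the reduced rows gives p = 2, q = 3/2, r = 2.

p = 2, q = 3/2, r = 2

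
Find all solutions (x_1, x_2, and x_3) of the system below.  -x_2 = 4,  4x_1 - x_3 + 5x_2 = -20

infinitely many solutions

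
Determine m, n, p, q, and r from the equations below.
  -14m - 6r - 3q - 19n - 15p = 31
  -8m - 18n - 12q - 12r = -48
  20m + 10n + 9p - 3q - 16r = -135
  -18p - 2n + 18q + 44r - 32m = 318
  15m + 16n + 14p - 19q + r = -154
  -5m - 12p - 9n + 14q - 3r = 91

Row-reduce the augmented matrix:
R1 ← R1 / (-14).
R2 ← R2 + 8·R1.
R3 ← R3 − 20·R1.
R4 ← R4 + 32·R1.
R5 ← R5 − 15·R1.
R6 ← R6 + 5·R1.
R2 ← R2 / (-50/7).
R1 ← R1 − 19/14·R2.
R3 ← R3 + 120/7·R2.
R4 ← R4 − 290/7·R2.
R5 ← R5 + 61/14·R2.
R6 ← R6 + 31/14·R2.
R3 ← R3 / (-33).
R1 ← R1 − 27/10·R3.
R2 ← R2 + 6/5·R3.
R4 ← R4 − 66·R3.
R5 ← R5 + 73/10·R3.
R6 ← R6 + 93/10·R3.
Swap R4 and R5.
R4 ← R4 / (-5442/275).
R1 ← R1 + 87/275·R4.
R2 ← R2 − 222/275·R4.
R3 ← R3 + 29/55·R4.
R6 ← R6 − 3673/275·R4.
Swap R5 and R6.
R5 ← R5 / (55337/16326).
R1 ← R1 + 8371/5442·R5.
R2 ← R2 − 3737/2721·R5.
R3 ← R3 − 1681/16326·R5.
R4 ← R4 + 565/16326·R5.
R6 reduces to 0 = 0, so the extra equation is consistent.
Reading off the reduced rows gives m = 0, n = -4, p = 0, q = 5, r = 5.

m = 0, n = -4, p = 0, q = 5, r = 5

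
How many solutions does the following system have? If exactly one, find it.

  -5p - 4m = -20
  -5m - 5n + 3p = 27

Row-reduce:
R1 ← R1 / (-4).
R2 ← R2 + 5·R1.
R2 ← R2 / (-5).
Rank is 2 with 3 unknowns, leaving p free.

infinitely many solutions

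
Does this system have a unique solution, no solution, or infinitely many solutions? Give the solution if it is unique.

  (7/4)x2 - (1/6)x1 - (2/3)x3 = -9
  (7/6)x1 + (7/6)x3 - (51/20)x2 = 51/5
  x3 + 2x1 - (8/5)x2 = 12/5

infinitely many solutions

Row-reduce:
R1 ← R1 / (-1/6).
R2 ← R2 − 7/6·R1.
R3 ← R3 − 2·R1.
R2 ← R2 / (97/10).
R1 ← R1 + 21/2·R2.
R3 ← R3 − 97/5·R2.
Rank is 2 with 3 unknowns, leaving x3 free.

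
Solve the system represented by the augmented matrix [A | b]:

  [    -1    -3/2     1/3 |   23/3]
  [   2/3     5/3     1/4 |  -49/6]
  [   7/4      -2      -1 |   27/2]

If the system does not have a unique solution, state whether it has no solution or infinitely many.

x_1 = 2, x_2 = -6, x_3 = 2

Row-reduce the augmented matrix:
R1 ← R1 / (-1).
R2 ← R2 − 2/3·R1.
R3 ← R3 − 7/4·R1.
R2 ← R2 / (2/3).
R1 ← R1 − 3/2·R2.
R3 ← R3 + 37/8·R2.
R3 ← R3 / (183/64).
R1 ← R1 + 67/48·R3.
R2 ← R2 − 17/24·R3.
Reading off the reduced rows gives x_1 = 2, x_2 = -6, x_3 = 2.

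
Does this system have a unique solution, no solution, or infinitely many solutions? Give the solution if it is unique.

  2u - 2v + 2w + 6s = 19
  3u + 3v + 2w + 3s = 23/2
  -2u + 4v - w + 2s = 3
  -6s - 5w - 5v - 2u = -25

u = 0, v = 0, w = 2, s = 5/2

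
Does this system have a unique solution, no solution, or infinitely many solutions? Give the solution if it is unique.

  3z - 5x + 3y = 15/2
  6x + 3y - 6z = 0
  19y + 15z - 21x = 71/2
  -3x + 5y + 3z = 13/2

Row-reduce the augmented matrix:
R1 ← R1 / (-5).
R2 ← R2 − 6·R1.
R3 ← R3 + 21·R1.
R4 ← R4 + 3·R1.
R2 ← R2 / (33/5).
R1 ← R1 + 3/5·R2.
R3 ← R3 − 32/5·R2.
R4 ← R4 − 16/5·R2.
R3 ← R3 / (52/11).
R1 ← R1 + 9/11·R3.
R2 ← R2 + 4/11·R3.
R4 ← R4 − 26/11·R3.
R4 reduces to 0 = 0, so the extra equation is consistent.
Reading off the reduced rows gives x = -3/2, y = 1, z = -1.

x = -3/2, y = 1, z = -1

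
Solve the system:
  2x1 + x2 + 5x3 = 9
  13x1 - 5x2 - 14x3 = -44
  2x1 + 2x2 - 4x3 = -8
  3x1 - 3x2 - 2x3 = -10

no solution

Row-reduce:
R1 ← R1 / (2).
R2 ← R2 − 13·R1.
R3 ← R3 − 2·R1.
R4 ← R4 − 3·R1.
R2 ← R2 / (-23/2).
R1 ← R1 − 1/2·R2.
R3 ← R3 − 1·R2.
R4 ← R4 + 9/2·R2.
R3 ← R3 / (-300/23).
R1 ← R1 − 11/23·R3.
R2 ← R2 − 93/23·R3.
R4 ← R4 − 200/23·R3.
Row 4 reduces to 0 = -2/3, a contradiction. The system is inconsistent.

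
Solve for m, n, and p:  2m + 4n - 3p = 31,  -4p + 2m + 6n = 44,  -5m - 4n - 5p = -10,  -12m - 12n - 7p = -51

m = 1, n = 5, p = -3

Row-reduce the augmented matrix:
R1 ← R1 / (2).
R2 ← R2 − 2·R1.
R3 ← R3 + 5·R1.
R4 ← R4 + 12·R1.
R2 ← R2 / (2).
R1 ← R1 − 2·R2.
R3 ← R3 − 6·R2.
R4 ← R4 − 12·R2.
R3 ← R3 / (-19/2).
R1 ← R1 + 1/2·R3.
R2 ← R2 + 1/2·R3.
R4 ← R4 + 19·R3.
R4 reduces to 0 = 0, so the extra equation is consistent.
Reading off the reduced rows gives m = 1, n = 5, p = -3.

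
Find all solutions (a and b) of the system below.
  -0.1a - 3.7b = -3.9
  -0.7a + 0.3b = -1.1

Row-reduce the augmented matrix:
R1 ← R1 / (-1/10).
R2 ← R2 + 7/10·R1.
R2 ← R2 / (131/5).
R1 ← R1 − 37·R2.
Reading off the reduced rows gives a = 2, b = 1.

a = 2, b = 1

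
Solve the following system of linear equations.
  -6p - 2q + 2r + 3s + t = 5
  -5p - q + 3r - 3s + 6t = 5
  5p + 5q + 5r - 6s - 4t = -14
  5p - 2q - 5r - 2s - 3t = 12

infinitely many solutions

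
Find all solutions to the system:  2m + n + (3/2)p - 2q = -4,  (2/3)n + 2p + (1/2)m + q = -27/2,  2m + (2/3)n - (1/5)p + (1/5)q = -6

infinitely many solutions

Row-reduce:
R1 ← R1 / (2).
R2 ← R2 − 1/2·R1.
R3 ← R3 − 2·R1.
R2 ← R2 / (5/12).
R1 ← R1 − 1/2·R2.
R3 ← R3 + 1/3·R2.
R3 ← R3 / (-2/5).
R1 ← R1 + 6/5·R3.
R2 ← R2 − 39/10·R3.
Rank is 3 with 4 unknowns, leaving q free.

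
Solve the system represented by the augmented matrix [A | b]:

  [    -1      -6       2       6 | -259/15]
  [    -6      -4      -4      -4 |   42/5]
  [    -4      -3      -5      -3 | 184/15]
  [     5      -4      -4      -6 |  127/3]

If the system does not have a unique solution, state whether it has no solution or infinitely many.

Row-reduce the augmented matrix:
R1 ← R1 / (-1).
R2 ← R2 + 6·R1.
R3 ← R3 + 4·R1.
R4 ← R4 − 5·R1.
R2 ← R2 / (32).
R1 ← R1 − 6·R2.
R3 ← R3 − 21·R2.
R4 ← R4 + 34·R2.
R3 ← R3 / (-5/2).
R1 ← R1 − 1·R3.
R2 ← R2 + 1/2·R3.
R4 ← R4 + 11·R3.
R4 ← R4 / (-76/5).
R1 ← R1 − 6/5·R4.
R2 ← R2 + 11/10·R4.
R3 ← R3 − 3/10·R4.
Reading off the reduced rows gives x_1 = 13/5, x_2 = -1, x_3 = -7/3, x_4 = -8/3.

x_1 = 13/5, x_2 = -1, x_3 = -7/3, x_4 = -8/3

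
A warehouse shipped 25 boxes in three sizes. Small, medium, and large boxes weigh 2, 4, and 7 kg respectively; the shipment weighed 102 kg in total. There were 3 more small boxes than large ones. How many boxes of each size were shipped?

small boxes: 11, medium boxes: 6, large boxes: 8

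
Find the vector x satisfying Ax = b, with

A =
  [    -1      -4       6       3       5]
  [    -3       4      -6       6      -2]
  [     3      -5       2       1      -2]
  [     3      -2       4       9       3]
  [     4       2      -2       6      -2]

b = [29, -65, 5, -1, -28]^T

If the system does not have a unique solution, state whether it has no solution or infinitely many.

no solution

Row-reduce:
R1 ← R1 / (-1).
R2 ← R2 + 3·R1.
R3 ← R3 − 3·R1.
R4 ← R4 − 3·R1.
R5 ← R5 − 4·R1.
R2 ← R2 / (16).
R1 ← R1 − 4·R2.
R3 ← R3 + 17·R2.
R4 ← R4 + 14·R2.
R5 ← R5 + 14·R2.
R3 ← R3 / (-11/2).
R2 ← R2 + 3/2·R3.
R4 ← R4 − 1·R3.
R5 ← R5 − 1·R3.
R4 ← R4 / (731/44).
R1 ← R1 + 9/4·R4.
R2 ← R2 + 45/22·R4.
R3 ← R3 + 109/88·R4.
R5 ← R5 − 731/44·R4.
Row 5 reduces to 0 = 2, a contradiction. The system is inconsistent.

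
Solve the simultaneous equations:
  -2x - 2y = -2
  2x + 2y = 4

Row-reduce:
R1 ← R1 / (-2).
R2 ← R2 − 2·R1.
Row 2 reduces to 0 = 2, a contradiction. The system is inconsistent.

no solution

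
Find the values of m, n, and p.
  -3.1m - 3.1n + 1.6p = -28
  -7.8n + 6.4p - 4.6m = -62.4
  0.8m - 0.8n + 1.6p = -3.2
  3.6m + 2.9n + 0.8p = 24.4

m = 4, n = 4, p = -2

Row-reduce the augmented matrix:
R1 ← R1 / (-31/10).
R2 ← R2 + 23/5·R1.
R3 ← R3 − 4/5·R1.
R4 ← R4 − 18/5·R1.
R2 ← R2 / (-16/5).
R1 ← R1 − 1·R2.
R3 ← R3 + 8/5·R2.
R4 ← R4 + 7/10·R2.
Swap R3 and R4.
R3 ← R3 / (551/310).
R1 ← R1 − 23/31·R3.
R2 ← R2 + 39/31·R3.
R4 reduces to 0 = 0, so the extra equation is consistent.
Reading off the reduced rows gives m = 4, n = 4, p = -2.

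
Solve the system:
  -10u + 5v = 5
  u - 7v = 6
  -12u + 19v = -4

no solution

Row-reduce:
R1 ← R1 / (-10).
R2 ← R2 − 1·R1.
R3 ← R3 + 12·R1.
R2 ← R2 / (-13/2).
R1 ← R1 + 1/2·R2.
R3 ← R3 − 13·R2.
Row 3 reduces to 0 = 3, a contradiction. The system is inconsistent.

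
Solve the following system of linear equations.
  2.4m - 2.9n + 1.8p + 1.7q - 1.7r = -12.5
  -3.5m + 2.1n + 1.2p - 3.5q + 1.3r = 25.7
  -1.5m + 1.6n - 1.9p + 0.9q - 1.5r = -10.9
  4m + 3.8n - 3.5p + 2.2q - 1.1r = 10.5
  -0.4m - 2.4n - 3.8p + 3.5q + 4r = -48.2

m = 4, n = 6, p = 4, q = -6, r = 1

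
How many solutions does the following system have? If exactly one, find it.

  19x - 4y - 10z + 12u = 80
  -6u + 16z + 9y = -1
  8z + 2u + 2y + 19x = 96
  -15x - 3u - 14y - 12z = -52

Row-reduce the augmented matrix:
R1 ← R1 / (19).
R3 ← R3 − 19·R1.
R4 ← R4 + 15·R1.
R2 ← R2 / (9).
R1 ← R1 + 4/19·R2.
R3 ← R3 − 6·R2.
R4 ← R4 + 326/19·R2.
R3 ← R3 / (22/3).
R1 ← R1 + 26/171·R3.
R2 ← R2 − 16/9·R3.
R4 ← R4 − 1814/171·R3.
R4 ← R4 / (2329/627).
R1 ← R1 − 230/627·R4.
R2 ← R2 − 26/33·R4.
R3 ← R3 + 9/11·R4.
Reading off the reduced rows gives x = 6, y = -1, z = -1, u = -4.

x = 6, y = -1, z = -1, u = -4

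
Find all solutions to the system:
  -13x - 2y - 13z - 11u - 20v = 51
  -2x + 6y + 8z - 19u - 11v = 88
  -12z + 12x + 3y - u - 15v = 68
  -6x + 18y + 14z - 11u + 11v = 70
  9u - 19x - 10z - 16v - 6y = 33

x = 0, y = 6, z = 2, u = 1, v = -5

Row-reduce the augmented matrix:
R1 ← R1 / (-13).
R2 ← R2 + 2·R1.
R3 ← R3 − 12·R1.
R4 ← R4 + 6·R1.
R5 ← R5 + 19·R1.
R2 ← R2 / (82/13).
R1 ← R1 − 2/13·R2.
R3 ← R3 − 15/13·R2.
R4 ← R4 − 246/13·R2.
R5 ← R5 + 40/13·R2.
R3 ← R3 / (-1059/41).
R1 ← R1 − 31/41·R3.
R2 ← R2 − 65/41·R3.
R4 ← R4 + 10·R3.
R5 ← R5 − 569/41·R3.
R4 ← R4 / (51989/1059).
R1 ← R1 − 2191/2118·R4.
R2 ← R2 + 3425/1059·R4.
R3 ← R3 − 655/2118·R4.
R5 ← R5 − 26141/2118·R4.
R5 ← R5 / (-1144391/51989).
R1 ← R1 + 2924/7427·R5.
R2 ← R2 − 25694/51989·R5.
R3 ← R3 − 45965/51989·R5.
R4 ← R4 − 59721/51989·R5.
Reading off the reduced rows gives x = 0, y = 6, z = 2, u = 1, v = -5.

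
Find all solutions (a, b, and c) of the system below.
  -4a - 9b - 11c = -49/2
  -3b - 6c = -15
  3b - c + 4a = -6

Row-reduce:
R1 ← R1 / (-4).
R3 ← R3 − 4·R1.
R2 ← R2 / (-3).
R1 ← R1 − 9/4·R2.
R3 ← R3 + 6·R2.
Row 3 reduces to 0 = -1/2, a contradiction. The system is inconsistent.

no solution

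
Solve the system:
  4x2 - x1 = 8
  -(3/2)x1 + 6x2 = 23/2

no solution

Row-reduce:
R1 ← R1 / (-1).
R2 ← R2 + 3/2·R1.
Row 2 reduces to 0 = -1/2, a contradiction. The system is inconsistent.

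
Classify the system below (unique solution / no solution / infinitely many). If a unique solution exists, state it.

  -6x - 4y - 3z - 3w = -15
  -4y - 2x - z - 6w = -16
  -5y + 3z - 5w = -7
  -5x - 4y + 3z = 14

x = -4, y = 6, z = 6, w = -1

Row-reduce the augmented matrix:
R1 ← R1 / (-6).
R2 ← R2 + 2·R1.
R4 ← R4 + 5·R1.
R2 ← R2 / (-8/3).
R1 ← R1 − 2/3·R2.
R3 ← R3 + 5·R2.
R4 ← R4 + 2/3·R2.
R3 ← R3 / (3).
R1 ← R1 − 1/2·R3.
R4 ← R4 − 11/2·R3.
R4 ← R4 / (-205/48).
R1 ← R1 + 71/48·R4.
R2 ← R2 − 15/8·R4.
R3 ← R3 − 35/24·R4.
Reading off the reduced rows gives x = -4, y = 6, z = 6, w = -1.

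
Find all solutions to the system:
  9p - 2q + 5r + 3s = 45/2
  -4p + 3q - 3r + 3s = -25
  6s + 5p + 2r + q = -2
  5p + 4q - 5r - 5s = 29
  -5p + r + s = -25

no solution

Row-reduce:
R1 ← R1 / (9).
R2 ← R2 + 4·R1.
R3 ← R3 − 5·R1.
R4 ← R4 − 5·R1.
R5 ← R5 + 5·R1.
R2 ← R2 / (19/9).
R1 ← R1 + 2/9·R2.
R3 ← R3 − 19/9·R2.
R4 ← R4 − 46/9·R2.
R5 ← R5 + 10/9·R2.
Swap R3 and R4.
R3 ← R3 / (-112/19).
R1 ← R1 − 9/19·R3.
R2 ← R2 + 7/19·R3.
R5 ← R5 − 64/19·R3.
Swap R4 and R5.
R4 ← R4 / (-34/7).
R1 ← R1 + 33/56·R4.
R2 ← R2 − 25/8·R4.
R3 ← R3 − 163/56·R4.
Row 5 reduces to 0 = 1/2, a contradiction. The system is inconsistent.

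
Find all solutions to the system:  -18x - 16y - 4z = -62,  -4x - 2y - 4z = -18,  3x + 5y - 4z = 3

Row-reduce:
R1 ← R1 / (-18).
R2 ← R2 + 4·R1.
R3 ← R3 − 3·R1.
R2 ← R2 / (14/9).
R1 ← R1 − 8/9·R2.
R3 ← R3 − 7/3·R2.
Row 3 reduces to 0 = -1, a contradiction. The system is inconsistent.

no solution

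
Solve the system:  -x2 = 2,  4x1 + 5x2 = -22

Row-reduce the augmented matrix:
Swap R1 and R2.
R1 ← R1 / (4).
R2 ← R2 / (-1).
R1 ← R1 − 5/4·R2.
Reading off the reduced rows gives x1 = -3, x2 = -2.

x1 = -3, x2 = -2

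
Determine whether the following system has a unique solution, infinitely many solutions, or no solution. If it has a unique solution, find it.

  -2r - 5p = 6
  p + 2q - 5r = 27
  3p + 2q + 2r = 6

Row-reduce the augmented matrix:
R1 ← R1 / (-5).
R2 ← R2 − 1·R1.
R3 ← R3 − 3·R1.
R2 ← R2 / (2).
R3 ← R3 − 2·R2.
R3 ← R3 / (31/5).
R1 ← R1 − 2/5·R3.
R2 ← R2 + 27/10·R3.
Reading off the reduced rows gives p = 0, q = 6, r = -3.

p = 0, q = 6, r = -3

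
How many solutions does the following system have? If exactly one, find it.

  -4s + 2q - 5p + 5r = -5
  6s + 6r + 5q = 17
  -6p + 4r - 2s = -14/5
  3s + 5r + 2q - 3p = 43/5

p = -1/5, q = 1, r = 0, s = 2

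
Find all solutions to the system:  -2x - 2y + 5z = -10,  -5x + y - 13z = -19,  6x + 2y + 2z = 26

infinitely many solutions

Row-reduce:
R1 ← R1 / (-2).
R2 ← R2 + 5·R1.
R3 ← R3 − 6·R1.
R2 ← R2 / (6).
R1 ← R1 − 1·R2.
R3 ← R3 + 4·R2.
Rank is 2 with 3 unknowns, leaving z free.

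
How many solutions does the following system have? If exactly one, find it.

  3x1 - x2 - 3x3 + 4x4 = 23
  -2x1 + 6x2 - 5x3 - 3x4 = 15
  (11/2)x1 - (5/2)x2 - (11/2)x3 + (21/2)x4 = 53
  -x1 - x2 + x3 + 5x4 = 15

no solution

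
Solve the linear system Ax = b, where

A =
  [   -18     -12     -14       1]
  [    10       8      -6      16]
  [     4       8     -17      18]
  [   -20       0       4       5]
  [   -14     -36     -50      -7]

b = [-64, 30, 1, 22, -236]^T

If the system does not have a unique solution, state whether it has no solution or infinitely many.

Row-reduce the augmented matrix:
R1 ← R1 / (-18).
R2 ← R2 − 10·R1.
R3 ← R3 − 4·R1.
R4 ← R4 + 20·R1.
R5 ← R5 + 14·R1.
R2 ← R2 / (4/3).
R1 ← R1 − 2/3·R2.
R3 ← R3 − 16/3·R2.
R4 ← R4 − 40/3·R2.
R5 ← R5 + 80/3·R2.
R3 ← R3 / (35).
R1 ← R1 − 23/3·R3.
R2 ← R2 + 31/3·R3.
R4 ← R4 − 472/3·R3.
R5 ← R5 + 944/3·R3.
R4 ← R4 / (5681/105).
R1 ← R1 − 229/105·R4.
R2 ← R2 + 737/420·R4.
R3 ← R3 + 48/35·R4.
R5 ← R5 + 11362/105·R4.
R5 reduces to 0 = 0, so the extra equation is consistent.
Reading off the reduced rows gives x_1 = 0, x_2 = 2, x_3 = 3, x_4 = 2.

x_1 = 0, x_2 = 2, x_3 = 3, x_4 = 2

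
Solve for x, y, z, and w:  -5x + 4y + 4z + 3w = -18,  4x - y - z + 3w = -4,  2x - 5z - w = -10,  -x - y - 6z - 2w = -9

Row-reduce the augmented matrix:
R1 ← R1 / (-5).
R2 ← R2 − 4·R1.
R3 ← R3 − 2·R1.
R4 ← R4 + 1·R1.
R2 ← R2 / (11/5).
R1 ← R1 + 4/5·R2.
R3 ← R3 − 8/5·R2.
R4 ← R4 + 9/5·R2.
R3 ← R3 / (-5).
R2 ← R2 − 1·R3.
R4 ← R4 + 5·R3.
R4 ← R4 / (61/11).
R1 ← R1 − 15/11·R4.
R2 ← R2 − 94/55·R4.
R3 ← R3 − 41/55·R4.
Reading off the reduced rows gives x = 1, y = -4, z = 3, w = -3.

x = 1, y = -4, z = 3, w = -3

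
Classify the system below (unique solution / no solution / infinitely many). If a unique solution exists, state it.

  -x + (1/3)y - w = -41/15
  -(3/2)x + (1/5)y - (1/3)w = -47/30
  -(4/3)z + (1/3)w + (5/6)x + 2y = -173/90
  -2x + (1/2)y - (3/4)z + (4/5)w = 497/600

x = 1/3, y = -3, z = -5/2, w = 7/5

Row-reduce the augmented matrix:
R1 ← R1 / (-1).
R2 ← R2 + 3/2·R1.
R3 ← R3 − 5/6·R1.
R4 ← R4 + 2·R1.
R2 ← R2 / (-3/10).
R1 ← R1 + 1/3·R2.
R3 ← R3 − 41/18·R2.
R4 ← R4 + 1/6·R2.
R3 ← R3 / (-4/3).
R4 ← R4 + 3/4·R3.
R4 ← R4 / (-5507/2160).
R1 ← R1 + 8/27·R4.
R2 ← R2 + 35/9·R4.
R3 ← R3 + 677/108·R4.
Reading off the reduced rows gives x = 1/3, y = -3, z = -5/2, w = 7/5.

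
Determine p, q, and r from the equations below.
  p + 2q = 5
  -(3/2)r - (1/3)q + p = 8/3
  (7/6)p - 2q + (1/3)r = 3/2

Row-reduce the augmented matrix:
R2 ← R2 − 1·R1.
R3 ← R3 − 7/6·R1.
R2 ← R2 / (-7/3).
R1 ← R1 − 2·R2.
R3 ← R3 + 13/3·R2.
R3 ← R3 / (131/42).
R1 ← R1 + 9/7·R3.
R2 ← R2 − 9/14·R3.
Reading off the reduced rows gives p = 3, q = 1, r = 0.

p = 3, q = 1, r = 0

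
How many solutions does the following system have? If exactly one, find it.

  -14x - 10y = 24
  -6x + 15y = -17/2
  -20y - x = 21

no solution

Row-reduce:
R1 ← R1 / (-14).
R2 ← R2 + 6·R1.
R3 ← R3 + 1·R1.
R2 ← R2 / (135/7).
R1 ← R1 − 5/7·R2.
R3 ← R3 + 135/7·R2.
Row 3 reduces to 0 = 1/2, a contradiction. The system is inconsistent.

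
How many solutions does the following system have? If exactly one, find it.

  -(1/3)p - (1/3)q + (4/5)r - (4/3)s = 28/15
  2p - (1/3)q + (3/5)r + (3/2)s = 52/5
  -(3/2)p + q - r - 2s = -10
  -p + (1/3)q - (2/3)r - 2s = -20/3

Row-reduce the augmented matrix:
R1 ← R1 / (-1/3).
R2 ← R2 − 2·R1.
R3 ← R3 + 3/2·R1.
R4 ← R4 + 1·R1.
R2 ← R2 / (-7/3).
R1 ← R1 − 1·R2.
R3 ← R3 − 5/2·R2.
R4 ← R4 − 4/3·R2.
R3 ← R3 / (83/70).
R1 ← R1 + 3/35·R3.
R2 ← R2 + 81/35·R3.
R4 ← R4 − 2/105·R3.
R4 ← R4 / (-5/3).
R1 ← R1 − 1·R4.
R2 ← R2 + 3·R4.
R3 ← R3 + 5/2·R4.
Reading off the reduced rows gives p = 4, q = 0, r = 4, s = 0.

p = 4, q = 0, r = 4, s = 0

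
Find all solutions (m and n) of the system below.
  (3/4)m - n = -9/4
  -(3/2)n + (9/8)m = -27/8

infinitely many solutions

Row-reduce:
R1 ← R1 / (3/4).
R2 ← R2 − 9/8·R1.
Rank is 1 with 2 unknowns, leaving n free.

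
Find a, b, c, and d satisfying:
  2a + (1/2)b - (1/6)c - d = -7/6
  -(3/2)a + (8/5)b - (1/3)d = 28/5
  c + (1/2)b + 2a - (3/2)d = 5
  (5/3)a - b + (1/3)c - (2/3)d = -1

a = -2, b = 1, c = 4, d = -3

Row-reduce the augmented matrix:
R1 ← R1 / (2).
R2 ← R2 + 3/2·R1.
R3 ← R3 − 2·R1.
R4 ← R4 − 5/3·R1.
R2 ← R2 / (79/40).
R1 ← R1 − 1/4·R2.
R4 ← R4 + 17/12·R2.
R3 ← R3 / (7/6).
R1 ← R1 + 16/237·R3.
R2 ← R2 + 5/79·R3.
R4 ← R4 − 272/711·R3.
R4 ← R4 / (-2222/4977).
R1 ← R1 + 650/1659·R4.
R2 ← R2 + 955/1659·R4.
R3 ← R3 + 3/7·R4.
Reading off the reduced rows gives a = -2, b = 1, c = 4, d = -3.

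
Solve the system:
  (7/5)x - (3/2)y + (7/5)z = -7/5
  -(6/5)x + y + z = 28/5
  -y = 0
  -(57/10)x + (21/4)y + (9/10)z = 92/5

no solution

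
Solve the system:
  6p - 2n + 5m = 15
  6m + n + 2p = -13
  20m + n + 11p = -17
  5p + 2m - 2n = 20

Row-reduce:
R1 ← R1 / (5).
R2 ← R2 − 6·R1.
R3 ← R3 − 20·R1.
R4 ← R4 − 2·R1.
R2 ← R2 / (17/5).
R1 ← R1 + 2/5·R2.
R3 ← R3 − 9·R2.
R4 ← R4 + 6/5·R2.
R3 ← R3 / (13/17).
R1 ← R1 − 10/17·R3.
R2 ← R2 + 26/17·R3.
R4 ← R4 − 13/17·R3.
Row 4 reduces to 0 = -2, a contradiction. The system is inconsistent.

no solution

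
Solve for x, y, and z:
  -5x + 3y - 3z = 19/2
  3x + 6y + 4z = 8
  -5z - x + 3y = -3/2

Row-reduce the augmented matrix:
R1 ← R1 / (-5).
R2 ← R2 − 3·R1.
R3 ← R3 + 1·R1.
R2 ← R2 / (39/5).
R1 ← R1 + 3/5·R2.
R3 ← R3 − 12/5·R2.
R3 ← R3 / (-66/13).
R1 ← R1 − 10/13·R3.
R2 ← R2 − 11/39·R3.
Reading off the reduced rows gives x = -2, y = 4/3, z = 3/2.

x = -2, y = 4/3, z = 3/2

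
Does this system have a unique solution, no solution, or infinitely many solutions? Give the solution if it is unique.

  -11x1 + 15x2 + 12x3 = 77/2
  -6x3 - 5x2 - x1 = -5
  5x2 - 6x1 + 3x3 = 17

no solution

Row-reduce:
R1 ← R1 / (-11).
R2 ← R2 + 1·R1.
R3 ← R3 + 6·R1.
R2 ← R2 / (-70/11).
R1 ← R1 + 15/11·R2.
R3 ← R3 + 35/11·R2.
Row 3 reduces to 0 = 1/4, a contradiction. The system is inconsistent.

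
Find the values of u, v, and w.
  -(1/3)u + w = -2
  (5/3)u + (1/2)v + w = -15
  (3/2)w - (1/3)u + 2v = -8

Row-reduce the augmented matrix:
R1 ← R1 / (-1/3).
R2 ← R2 − 5/3·R1.
R3 ← R3 + 1/3·R1.
R2 ← R2 / (1/2).
R3 ← R3 − 2·R2.
R3 ← R3 / (-47/2).
R1 ← R1 + 3·R3.
R2 ← R2 − 12·R3.
Reading off the reduced rows gives u = -6, v = -2, w = -4.

u = -6, v = -2, w = -4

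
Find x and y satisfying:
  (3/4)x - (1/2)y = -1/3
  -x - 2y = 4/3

Row-reduce the augmented matrix:
R1 ← R1 / (3/4).
R2 ← R2 + 1·R1.
R2 ← R2 / (-8/3).
R1 ← R1 + 2/3·R2.
Reading off the reduced rows gives x = -2/3, y = -1/3.

x = -2/3, y = -1/3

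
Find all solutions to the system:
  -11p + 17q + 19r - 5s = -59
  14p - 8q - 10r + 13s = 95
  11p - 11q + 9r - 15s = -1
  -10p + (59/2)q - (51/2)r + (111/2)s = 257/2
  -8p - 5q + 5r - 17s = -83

no solution

Row-reduce:
R1 ← R1 / (-11).
R2 ← R2 − 14·R1.
R3 ← R3 − 11·R1.
R4 ← R4 + 10·R1.
R5 ← R5 + 8·R1.
R2 ← R2 / (150/11).
R1 ← R1 + 17/11·R2.
R3 ← R3 − 6·R2.
R4 ← R4 − 309/22·R2.
R5 ← R5 + 191/11·R2.
R3 ← R3 / (544/25).
R1 ← R1 + 3/25·R3.
R2 ← R2 − 26/25·R3.
R4 ← R4 + 2869/50·R3.
R5 ← R5 − 231/25·R3.
R4 ← R4 / (-7865/1088).
R1 ← R1 − 1763/1632·R4.
R2 ← R2 − 1291/816·R4.
R3 ← R3 + 573/544·R4.
R5 ← R5 − 7865/1632·R4.
Row 5 reduces to 0 = 4/3, a contradiction. The system is inconsistent.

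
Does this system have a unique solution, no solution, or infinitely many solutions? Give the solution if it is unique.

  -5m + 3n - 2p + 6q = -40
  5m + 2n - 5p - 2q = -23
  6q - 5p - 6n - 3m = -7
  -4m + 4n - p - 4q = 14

m = -3, n = -5, p = 2, q = -6

Row-reduce the augmented matrix:
R1 ← R1 / (-5).
R2 ← R2 − 5·R1.
R3 ← R3 + 3·R1.
R4 ← R4 + 4·R1.
R2 ← R2 / (5).
R1 ← R1 + 3/5·R2.
R3 ← R3 + 39/5·R2.
R4 ← R4 − 8/5·R2.
R3 ← R3 / (-368/25).
R1 ← R1 + 11/25·R3.
R2 ← R2 + 7/5·R3.
R4 ← R4 − 71/25·R3.
R4 ← R4 / (-387/46).
R1 ← R1 + 45/46·R4.
R2 ← R2 + 1/46·R4.
R3 ← R3 + 27/46·R4.
Reading off the reduced rows gives m = -3, n = -5, p = 2, q = -6.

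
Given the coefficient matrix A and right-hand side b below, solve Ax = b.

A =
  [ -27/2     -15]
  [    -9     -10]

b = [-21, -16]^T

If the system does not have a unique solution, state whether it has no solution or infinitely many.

no solution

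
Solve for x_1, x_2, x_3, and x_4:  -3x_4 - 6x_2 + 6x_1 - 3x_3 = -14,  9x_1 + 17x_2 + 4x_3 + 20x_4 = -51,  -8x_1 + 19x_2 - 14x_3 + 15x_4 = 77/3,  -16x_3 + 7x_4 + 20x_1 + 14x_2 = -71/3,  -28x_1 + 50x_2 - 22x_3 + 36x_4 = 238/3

x_1 = -7/3, x_2 = 2, x_3 = -1, x_4 = -3

Row-reduce the augmented matrix:
R1 ← R1 / (6).
R2 ← R2 − 9·R1.
R3 ← R3 + 8·R1.
R4 ← R4 − 20·R1.
R5 ← R5 + 28·R1.
R2 ← R2 / (26).
R1 ← R1 + 1·R2.
R3 ← R3 − 11·R2.
R4 ← R4 − 34·R2.
R5 ← R5 − 22·R2.
R3 ← R3 / (-1123/52).
R1 ← R1 + 9/52·R3.
R2 ← R2 − 17/52·R3.
R4 ← R4 + 445/26·R3.
R5 ← R5 + 1123/26·R3.
R4 ← R4 / (-17453/1123).
R1 ← R1 − 491/1123·R4.
R2 ← R2 − 1069/1123·R4.
R3 ← R3 + 33/1123·R4.
R5 reduces to 0 = 0, so the extra equation is consistent.
Reading off the reduced rows gives x_1 = -7/3, x_2 = 2, x_3 = -1, x_4 = -3.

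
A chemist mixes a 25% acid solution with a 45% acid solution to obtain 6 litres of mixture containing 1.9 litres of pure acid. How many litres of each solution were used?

Let a = litres of solution A, b = litres of solution B.
  a + b = 6
  (1/4)a + (9/20)b = 19/10
Row-reduce the augmented matrix:
R2 ← R2 − 1/4·R1.
R2 ← R2 / (1/5).
R1 ← R1 − 1·R2.
Reading off the reduced rows gives a = 4, b = 2.

litres of solution A: 4, litres of solution B: 2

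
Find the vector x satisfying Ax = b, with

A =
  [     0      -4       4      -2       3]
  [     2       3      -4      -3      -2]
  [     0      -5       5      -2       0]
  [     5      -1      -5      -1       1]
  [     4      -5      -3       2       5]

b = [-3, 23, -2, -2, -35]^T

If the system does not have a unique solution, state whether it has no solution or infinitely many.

Row-reduce the augmented matrix:
Swap R1 and R2.
R1 ← R1 / (2).
R4 ← R4 − 5·R1.
R5 ← R5 − 4·R1.
R2 ← R2 / (-4).
R1 ← R1 − 3/2·R2.
R3 ← R3 + 5·R2.
R4 ← R4 + 17/2·R2.
R5 ← R5 + 11·R2.
Swap R3 and R4.
R3 ← R3 / (-7/2).
R1 ← R1 + 1/2·R3.
R2 ← R2 + 1·R3.
R5 ← R5 + 6·R3.
R4 ← R4 / (1/2).
R1 ← R1 + 53/14·R4.
R2 ← R2 + 18/7·R4.
R3 ← R3 + 43/14·R4.
R5 ← R5 + 69/14·R4.
R5 ← R5 / (-249/7).
R1 ← R1 + 395/14·R5.
R2 ← R2 + 279/14·R5.
R3 ← R3 + 321/14·R5.
R4 ← R4 + 15/2·R5.
Reading off the reduced rows gives x_1 = 3, x_2 = 5, x_3 = 3, x_4 = -4, x_5 = -1.

x_1 = 3, x_2 = 5, x_3 = 3, x_4 = -4, x_5 = -1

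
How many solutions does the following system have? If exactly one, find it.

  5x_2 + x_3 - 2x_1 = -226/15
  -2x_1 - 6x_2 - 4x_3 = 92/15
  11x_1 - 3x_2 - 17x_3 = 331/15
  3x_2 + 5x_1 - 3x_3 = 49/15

Row-reduce the augmented matrix:
R1 ← R1 / (-2).
R2 ← R2 + 2·R1.
R3 ← R3 − 11·R1.
R4 ← R4 − 5·R1.
R2 ← R2 / (-11).
R1 ← R1 + 5/2·R2.
R3 ← R3 − 49/2·R2.
R4 ← R4 − 31/2·R2.
R3 ← R3 / (-249/11).
R1 ← R1 − 7/11·R3.
R2 ← R2 − 5/11·R3.
R4 ← R4 + 83/11·R3.
R4 reduces to 0 = 0, so the extra equation is consistent.
Reading off the reduced rows gives x_1 = 7/3, x_2 = -11/5, x_3 = 3/5.

x_1 = 7/3, x_2 = -11/5, x_3 = 3/5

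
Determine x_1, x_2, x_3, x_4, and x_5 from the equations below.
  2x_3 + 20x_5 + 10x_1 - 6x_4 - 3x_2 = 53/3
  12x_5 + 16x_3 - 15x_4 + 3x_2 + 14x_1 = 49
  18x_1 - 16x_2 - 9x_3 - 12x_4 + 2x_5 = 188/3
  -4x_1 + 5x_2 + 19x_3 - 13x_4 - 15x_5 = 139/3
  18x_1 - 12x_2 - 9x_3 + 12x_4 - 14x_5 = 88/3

Row-reduce the augmented matrix:
R1 ← R1 / (10).
R2 ← R2 − 14·R1.
R3 ← R3 − 18·R1.
R4 ← R4 + 4·R1.
R5 ← R5 − 18·R1.
R2 ← R2 / (36/5).
R1 ← R1 + 3/10·R2.
R3 ← R3 + 53/5·R2.
R4 ← R4 − 19/5·R2.
R5 ← R5 + 33/5·R2.
R3 ← R3 / (41/6).
R1 ← R1 − 3/4·R3.
R2 ← R2 − 11/6·R3.
R4 ← R4 − 77/6·R3.
R5 ← R5 + 1/2·R3.
R4 ← R4 / (352/41).
R1 ← R1 − 53/164·R4.
R2 ← R2 − 165/82·R4.
R3 ← R3 + 131/82·R4.
R5 ← R5 − 654/41·R4.
R5 ← R5 / (-47941/176).
R1 ← R1 − 14899/4224·R5.
R2 ← R2 + 797/64·R5.
R3 ← R3 − 25259/2112·R5.
R4 ← R4 − 4491/352·R5.
Reading off the reduced rows gives x_1 = 1, x_2 = -3, x_3 = 2, x_4 = -4/3, x_5 = -2/3.

x_1 = 1, x_2 = -3, x_3 = 2, x_4 = -4/3, x_5 = -2/3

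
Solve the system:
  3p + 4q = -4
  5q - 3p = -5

p = 0, q = -1

Row-reduce the augmented matrix:
R1 ← R1 / (3).
R2 ← R2 + 3·R1.
R2 ← R2 / (9).
R1 ← R1 − 4/3·R2.
Reading off the reduced rows gives p = 0, q = -1.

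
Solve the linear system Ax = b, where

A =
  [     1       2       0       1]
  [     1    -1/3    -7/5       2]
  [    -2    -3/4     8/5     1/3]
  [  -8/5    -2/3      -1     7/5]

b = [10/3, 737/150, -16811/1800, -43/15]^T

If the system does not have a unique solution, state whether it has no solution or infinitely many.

x_1 = 8/3, x_2 = 1/2, x_3 = -11/5, x_4 = -1/3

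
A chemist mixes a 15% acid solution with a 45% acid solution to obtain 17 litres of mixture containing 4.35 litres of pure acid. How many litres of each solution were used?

litres of solution A: 11, litres of solution B: 6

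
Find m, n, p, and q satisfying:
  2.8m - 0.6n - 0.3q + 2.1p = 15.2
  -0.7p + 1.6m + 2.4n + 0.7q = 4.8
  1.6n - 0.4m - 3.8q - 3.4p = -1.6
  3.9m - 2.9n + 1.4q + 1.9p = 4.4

Row-reduce the augmented matrix:
R1 ← R1 / (14/5).
R2 ← R2 − 8/5·R1.
R3 ← R3 + 2/5·R1.
R4 ← R4 − 39/10·R1.
R2 ← R2 / (96/35).
R1 ← R1 + 3/14·R2.
R3 ← R3 − 53/35·R2.
R4 ← R4 + 289/140·R2.
R3 ← R3 / (-1969/960).
R1 ← R1 − 77/128·R3.
R2 ← R2 + 133/192·R3.
R4 ← R4 + 9427/3840·R3.
R4 ← R4 / (6846/895).
R1 ← R1 + 234/179·R4.
R2 ← R2 − 3501/1969·R4.
R3 ← R3 − 4151/1969·R4.
Reading off the reduced rows gives m = 2, n = 3, p = 5, q = -3.

m = 2, n = 3, p = 5, q = -3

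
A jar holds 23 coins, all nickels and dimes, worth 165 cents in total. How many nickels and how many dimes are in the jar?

nickels: 13, dimes: 10

Let n = nickels, d = dimes.
  n + d = 23
  5n + 10d = 165
Row-reduce the augmented matrix:
R2 ← R2 − 5·R1.
R2 ← R2 / (5).
R1 ← R1 − 1·R2.
Reading off the reduced rows gives n = 13, d = 10.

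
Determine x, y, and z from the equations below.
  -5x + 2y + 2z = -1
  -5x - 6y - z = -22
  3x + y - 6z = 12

x = 1, y = 3, z = -1

Row-reduce the augmented matrix:
R1 ← R1 / (-5).
R2 ← R2 + 5·R1.
R3 ← R3 − 3·R1.
R2 ← R2 / (-8).
R1 ← R1 + 2/5·R2.
R3 ← R3 − 11/5·R2.
R3 ← R3 / (-45/8).
R1 ← R1 + 1/4·R3.
R2 ← R2 − 3/8·R3.
Reading off the reduced rows gives x = 1, y = 3, z = -1.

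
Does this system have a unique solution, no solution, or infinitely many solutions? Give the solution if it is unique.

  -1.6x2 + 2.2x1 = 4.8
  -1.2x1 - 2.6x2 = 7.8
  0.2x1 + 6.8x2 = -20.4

Row-reduce the augmented matrix:
R1 ← R1 / (11/5).
R2 ← R2 + 6/5·R1.
R3 ← R3 − 1/5·R1.
R2 ← R2 / (-191/55).
R1 ← R1 + 8/11·R2.
R3 ← R3 − 382/55·R2.
R3 reduces to 0 = 0, so the extra equation is consistent.
Reading off the reduced rows gives x1 = 0, x2 = -3.

x1 = 0, x2 = -3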